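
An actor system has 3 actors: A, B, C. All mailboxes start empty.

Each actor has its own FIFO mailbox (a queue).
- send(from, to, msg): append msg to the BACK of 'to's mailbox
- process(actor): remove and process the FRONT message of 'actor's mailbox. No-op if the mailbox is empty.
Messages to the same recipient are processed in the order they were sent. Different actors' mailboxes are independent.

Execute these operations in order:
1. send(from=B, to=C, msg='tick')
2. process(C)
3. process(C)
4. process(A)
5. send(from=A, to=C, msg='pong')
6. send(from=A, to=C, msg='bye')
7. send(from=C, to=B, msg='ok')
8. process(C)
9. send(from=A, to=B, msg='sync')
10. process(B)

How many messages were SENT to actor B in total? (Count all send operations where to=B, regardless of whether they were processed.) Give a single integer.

After 1 (send(from=B, to=C, msg='tick')): A:[] B:[] C:[tick]
After 2 (process(C)): A:[] B:[] C:[]
After 3 (process(C)): A:[] B:[] C:[]
After 4 (process(A)): A:[] B:[] C:[]
After 5 (send(from=A, to=C, msg='pong')): A:[] B:[] C:[pong]
After 6 (send(from=A, to=C, msg='bye')): A:[] B:[] C:[pong,bye]
After 7 (send(from=C, to=B, msg='ok')): A:[] B:[ok] C:[pong,bye]
After 8 (process(C)): A:[] B:[ok] C:[bye]
After 9 (send(from=A, to=B, msg='sync')): A:[] B:[ok,sync] C:[bye]
After 10 (process(B)): A:[] B:[sync] C:[bye]

Answer: 2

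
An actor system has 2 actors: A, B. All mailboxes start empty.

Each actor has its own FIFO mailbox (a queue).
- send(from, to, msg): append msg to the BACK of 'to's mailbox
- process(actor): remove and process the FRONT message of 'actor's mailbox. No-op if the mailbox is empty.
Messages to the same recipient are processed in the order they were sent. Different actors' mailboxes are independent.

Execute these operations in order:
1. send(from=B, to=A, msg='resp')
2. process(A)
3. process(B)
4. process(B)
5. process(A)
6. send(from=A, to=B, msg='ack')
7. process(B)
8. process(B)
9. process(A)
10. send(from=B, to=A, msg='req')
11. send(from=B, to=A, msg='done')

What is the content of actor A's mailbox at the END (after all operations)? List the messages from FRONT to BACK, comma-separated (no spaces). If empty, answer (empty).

After 1 (send(from=B, to=A, msg='resp')): A:[resp] B:[]
After 2 (process(A)): A:[] B:[]
After 3 (process(B)): A:[] B:[]
After 4 (process(B)): A:[] B:[]
After 5 (process(A)): A:[] B:[]
After 6 (send(from=A, to=B, msg='ack')): A:[] B:[ack]
After 7 (process(B)): A:[] B:[]
After 8 (process(B)): A:[] B:[]
After 9 (process(A)): A:[] B:[]
After 10 (send(from=B, to=A, msg='req')): A:[req] B:[]
After 11 (send(from=B, to=A, msg='done')): A:[req,done] B:[]

Answer: req,done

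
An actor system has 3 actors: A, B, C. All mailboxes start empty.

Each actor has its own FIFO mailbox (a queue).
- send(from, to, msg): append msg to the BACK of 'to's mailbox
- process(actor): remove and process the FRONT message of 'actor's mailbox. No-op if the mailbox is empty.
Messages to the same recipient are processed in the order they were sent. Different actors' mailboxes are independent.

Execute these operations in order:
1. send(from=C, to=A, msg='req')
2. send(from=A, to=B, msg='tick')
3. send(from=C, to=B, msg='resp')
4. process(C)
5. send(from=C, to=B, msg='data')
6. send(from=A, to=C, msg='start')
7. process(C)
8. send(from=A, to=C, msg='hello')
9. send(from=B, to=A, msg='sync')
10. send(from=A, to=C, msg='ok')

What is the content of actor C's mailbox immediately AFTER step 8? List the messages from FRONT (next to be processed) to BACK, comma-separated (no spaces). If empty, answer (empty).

After 1 (send(from=C, to=A, msg='req')): A:[req] B:[] C:[]
After 2 (send(from=A, to=B, msg='tick')): A:[req] B:[tick] C:[]
After 3 (send(from=C, to=B, msg='resp')): A:[req] B:[tick,resp] C:[]
After 4 (process(C)): A:[req] B:[tick,resp] C:[]
After 5 (send(from=C, to=B, msg='data')): A:[req] B:[tick,resp,data] C:[]
After 6 (send(from=A, to=C, msg='start')): A:[req] B:[tick,resp,data] C:[start]
After 7 (process(C)): A:[req] B:[tick,resp,data] C:[]
After 8 (send(from=A, to=C, msg='hello')): A:[req] B:[tick,resp,data] C:[hello]

hello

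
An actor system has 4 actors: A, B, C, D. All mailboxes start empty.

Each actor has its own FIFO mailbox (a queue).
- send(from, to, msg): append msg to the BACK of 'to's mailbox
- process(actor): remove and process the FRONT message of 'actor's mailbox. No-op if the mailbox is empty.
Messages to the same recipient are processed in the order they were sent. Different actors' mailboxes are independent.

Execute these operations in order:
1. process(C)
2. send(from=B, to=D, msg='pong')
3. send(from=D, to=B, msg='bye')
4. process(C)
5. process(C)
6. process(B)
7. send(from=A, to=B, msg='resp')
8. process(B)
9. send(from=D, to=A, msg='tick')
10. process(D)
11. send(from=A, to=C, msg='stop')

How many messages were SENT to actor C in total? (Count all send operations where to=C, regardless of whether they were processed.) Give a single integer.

After 1 (process(C)): A:[] B:[] C:[] D:[]
After 2 (send(from=B, to=D, msg='pong')): A:[] B:[] C:[] D:[pong]
After 3 (send(from=D, to=B, msg='bye')): A:[] B:[bye] C:[] D:[pong]
After 4 (process(C)): A:[] B:[bye] C:[] D:[pong]
After 5 (process(C)): A:[] B:[bye] C:[] D:[pong]
After 6 (process(B)): A:[] B:[] C:[] D:[pong]
After 7 (send(from=A, to=B, msg='resp')): A:[] B:[resp] C:[] D:[pong]
After 8 (process(B)): A:[] B:[] C:[] D:[pong]
After 9 (send(from=D, to=A, msg='tick')): A:[tick] B:[] C:[] D:[pong]
After 10 (process(D)): A:[tick] B:[] C:[] D:[]
After 11 (send(from=A, to=C, msg='stop')): A:[tick] B:[] C:[stop] D:[]

Answer: 1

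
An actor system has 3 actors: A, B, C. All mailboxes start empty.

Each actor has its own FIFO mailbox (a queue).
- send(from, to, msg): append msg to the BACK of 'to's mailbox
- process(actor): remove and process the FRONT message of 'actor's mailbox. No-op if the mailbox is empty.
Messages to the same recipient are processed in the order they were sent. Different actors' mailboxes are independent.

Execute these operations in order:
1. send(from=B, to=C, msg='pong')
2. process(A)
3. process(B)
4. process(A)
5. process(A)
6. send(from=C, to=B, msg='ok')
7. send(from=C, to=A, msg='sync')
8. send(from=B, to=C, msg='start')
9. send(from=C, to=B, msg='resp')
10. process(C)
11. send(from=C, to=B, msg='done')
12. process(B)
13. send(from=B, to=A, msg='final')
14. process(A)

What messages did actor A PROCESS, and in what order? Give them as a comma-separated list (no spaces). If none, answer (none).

After 1 (send(from=B, to=C, msg='pong')): A:[] B:[] C:[pong]
After 2 (process(A)): A:[] B:[] C:[pong]
After 3 (process(B)): A:[] B:[] C:[pong]
After 4 (process(A)): A:[] B:[] C:[pong]
After 5 (process(A)): A:[] B:[] C:[pong]
After 6 (send(from=C, to=B, msg='ok')): A:[] B:[ok] C:[pong]
After 7 (send(from=C, to=A, msg='sync')): A:[sync] B:[ok] C:[pong]
After 8 (send(from=B, to=C, msg='start')): A:[sync] B:[ok] C:[pong,start]
After 9 (send(from=C, to=B, msg='resp')): A:[sync] B:[ok,resp] C:[pong,start]
After 10 (process(C)): A:[sync] B:[ok,resp] C:[start]
After 11 (send(from=C, to=B, msg='done')): A:[sync] B:[ok,resp,done] C:[start]
After 12 (process(B)): A:[sync] B:[resp,done] C:[start]
After 13 (send(from=B, to=A, msg='final')): A:[sync,final] B:[resp,done] C:[start]
After 14 (process(A)): A:[final] B:[resp,done] C:[start]

Answer: sync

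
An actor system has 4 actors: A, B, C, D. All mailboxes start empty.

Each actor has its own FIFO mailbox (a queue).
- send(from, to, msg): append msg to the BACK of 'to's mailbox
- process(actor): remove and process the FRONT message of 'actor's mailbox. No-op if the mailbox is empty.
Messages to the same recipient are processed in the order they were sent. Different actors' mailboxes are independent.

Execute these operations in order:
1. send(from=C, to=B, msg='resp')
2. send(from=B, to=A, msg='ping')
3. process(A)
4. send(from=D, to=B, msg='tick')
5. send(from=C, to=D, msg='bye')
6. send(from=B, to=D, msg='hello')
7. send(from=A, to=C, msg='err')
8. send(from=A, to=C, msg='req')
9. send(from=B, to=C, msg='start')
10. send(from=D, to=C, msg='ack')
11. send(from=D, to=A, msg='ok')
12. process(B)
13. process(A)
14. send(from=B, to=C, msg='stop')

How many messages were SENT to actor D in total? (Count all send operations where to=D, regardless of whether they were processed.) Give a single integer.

After 1 (send(from=C, to=B, msg='resp')): A:[] B:[resp] C:[] D:[]
After 2 (send(from=B, to=A, msg='ping')): A:[ping] B:[resp] C:[] D:[]
After 3 (process(A)): A:[] B:[resp] C:[] D:[]
After 4 (send(from=D, to=B, msg='tick')): A:[] B:[resp,tick] C:[] D:[]
After 5 (send(from=C, to=D, msg='bye')): A:[] B:[resp,tick] C:[] D:[bye]
After 6 (send(from=B, to=D, msg='hello')): A:[] B:[resp,tick] C:[] D:[bye,hello]
After 7 (send(from=A, to=C, msg='err')): A:[] B:[resp,tick] C:[err] D:[bye,hello]
After 8 (send(from=A, to=C, msg='req')): A:[] B:[resp,tick] C:[err,req] D:[bye,hello]
After 9 (send(from=B, to=C, msg='start')): A:[] B:[resp,tick] C:[err,req,start] D:[bye,hello]
After 10 (send(from=D, to=C, msg='ack')): A:[] B:[resp,tick] C:[err,req,start,ack] D:[bye,hello]
After 11 (send(from=D, to=A, msg='ok')): A:[ok] B:[resp,tick] C:[err,req,start,ack] D:[bye,hello]
After 12 (process(B)): A:[ok] B:[tick] C:[err,req,start,ack] D:[bye,hello]
After 13 (process(A)): A:[] B:[tick] C:[err,req,start,ack] D:[bye,hello]
After 14 (send(from=B, to=C, msg='stop')): A:[] B:[tick] C:[err,req,start,ack,stop] D:[bye,hello]

Answer: 2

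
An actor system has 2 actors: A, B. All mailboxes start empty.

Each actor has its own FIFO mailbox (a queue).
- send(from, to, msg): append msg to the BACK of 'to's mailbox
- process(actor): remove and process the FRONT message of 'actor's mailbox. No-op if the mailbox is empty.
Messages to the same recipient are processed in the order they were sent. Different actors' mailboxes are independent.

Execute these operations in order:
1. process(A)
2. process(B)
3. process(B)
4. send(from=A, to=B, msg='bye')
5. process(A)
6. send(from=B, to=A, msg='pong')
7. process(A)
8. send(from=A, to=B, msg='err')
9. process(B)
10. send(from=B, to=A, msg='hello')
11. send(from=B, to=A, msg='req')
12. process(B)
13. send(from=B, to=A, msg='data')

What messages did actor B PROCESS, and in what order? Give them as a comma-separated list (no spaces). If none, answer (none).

Answer: bye,err

Derivation:
After 1 (process(A)): A:[] B:[]
After 2 (process(B)): A:[] B:[]
After 3 (process(B)): A:[] B:[]
After 4 (send(from=A, to=B, msg='bye')): A:[] B:[bye]
After 5 (process(A)): A:[] B:[bye]
After 6 (send(from=B, to=A, msg='pong')): A:[pong] B:[bye]
After 7 (process(A)): A:[] B:[bye]
After 8 (send(from=A, to=B, msg='err')): A:[] B:[bye,err]
After 9 (process(B)): A:[] B:[err]
After 10 (send(from=B, to=A, msg='hello')): A:[hello] B:[err]
After 11 (send(from=B, to=A, msg='req')): A:[hello,req] B:[err]
After 12 (process(B)): A:[hello,req] B:[]
After 13 (send(from=B, to=A, msg='data')): A:[hello,req,data] B:[]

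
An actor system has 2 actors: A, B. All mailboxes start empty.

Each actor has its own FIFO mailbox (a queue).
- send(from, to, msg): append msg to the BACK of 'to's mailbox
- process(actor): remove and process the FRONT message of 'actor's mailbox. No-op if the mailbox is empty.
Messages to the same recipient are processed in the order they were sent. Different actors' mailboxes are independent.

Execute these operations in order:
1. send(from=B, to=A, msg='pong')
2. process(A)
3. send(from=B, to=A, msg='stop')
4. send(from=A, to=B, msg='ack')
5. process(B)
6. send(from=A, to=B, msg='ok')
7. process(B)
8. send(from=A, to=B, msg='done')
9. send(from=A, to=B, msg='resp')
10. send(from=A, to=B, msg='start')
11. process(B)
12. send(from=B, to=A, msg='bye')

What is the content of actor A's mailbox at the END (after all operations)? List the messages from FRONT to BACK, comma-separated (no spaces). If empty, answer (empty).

Answer: stop,bye

Derivation:
After 1 (send(from=B, to=A, msg='pong')): A:[pong] B:[]
After 2 (process(A)): A:[] B:[]
After 3 (send(from=B, to=A, msg='stop')): A:[stop] B:[]
After 4 (send(from=A, to=B, msg='ack')): A:[stop] B:[ack]
After 5 (process(B)): A:[stop] B:[]
After 6 (send(from=A, to=B, msg='ok')): A:[stop] B:[ok]
After 7 (process(B)): A:[stop] B:[]
After 8 (send(from=A, to=B, msg='done')): A:[stop] B:[done]
After 9 (send(from=A, to=B, msg='resp')): A:[stop] B:[done,resp]
After 10 (send(from=A, to=B, msg='start')): A:[stop] B:[done,resp,start]
After 11 (process(B)): A:[stop] B:[resp,start]
After 12 (send(from=B, to=A, msg='bye')): A:[stop,bye] B:[resp,start]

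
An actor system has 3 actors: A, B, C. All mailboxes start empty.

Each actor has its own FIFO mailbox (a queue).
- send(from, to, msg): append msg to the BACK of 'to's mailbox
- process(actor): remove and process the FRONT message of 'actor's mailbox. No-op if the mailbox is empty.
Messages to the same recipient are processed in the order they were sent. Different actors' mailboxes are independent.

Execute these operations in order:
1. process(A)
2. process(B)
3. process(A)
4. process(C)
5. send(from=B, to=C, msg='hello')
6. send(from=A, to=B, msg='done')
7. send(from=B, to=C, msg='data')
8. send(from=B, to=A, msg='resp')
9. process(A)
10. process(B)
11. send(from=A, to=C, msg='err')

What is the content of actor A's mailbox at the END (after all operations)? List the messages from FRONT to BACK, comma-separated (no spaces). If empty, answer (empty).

Answer: (empty)

Derivation:
After 1 (process(A)): A:[] B:[] C:[]
After 2 (process(B)): A:[] B:[] C:[]
After 3 (process(A)): A:[] B:[] C:[]
After 4 (process(C)): A:[] B:[] C:[]
After 5 (send(from=B, to=C, msg='hello')): A:[] B:[] C:[hello]
After 6 (send(from=A, to=B, msg='done')): A:[] B:[done] C:[hello]
After 7 (send(from=B, to=C, msg='data')): A:[] B:[done] C:[hello,data]
After 8 (send(from=B, to=A, msg='resp')): A:[resp] B:[done] C:[hello,data]
After 9 (process(A)): A:[] B:[done] C:[hello,data]
After 10 (process(B)): A:[] B:[] C:[hello,data]
After 11 (send(from=A, to=C, msg='err')): A:[] B:[] C:[hello,data,err]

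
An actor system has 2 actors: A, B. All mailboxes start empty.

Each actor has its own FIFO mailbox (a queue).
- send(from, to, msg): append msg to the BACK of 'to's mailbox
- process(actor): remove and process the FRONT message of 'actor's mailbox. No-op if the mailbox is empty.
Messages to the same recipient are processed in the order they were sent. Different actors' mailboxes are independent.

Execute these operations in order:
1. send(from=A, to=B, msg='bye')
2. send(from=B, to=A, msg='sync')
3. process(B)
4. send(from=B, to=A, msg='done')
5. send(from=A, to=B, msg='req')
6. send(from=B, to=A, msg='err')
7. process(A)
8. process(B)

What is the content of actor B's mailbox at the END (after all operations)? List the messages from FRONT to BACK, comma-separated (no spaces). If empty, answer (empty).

After 1 (send(from=A, to=B, msg='bye')): A:[] B:[bye]
After 2 (send(from=B, to=A, msg='sync')): A:[sync] B:[bye]
After 3 (process(B)): A:[sync] B:[]
After 4 (send(from=B, to=A, msg='done')): A:[sync,done] B:[]
After 5 (send(from=A, to=B, msg='req')): A:[sync,done] B:[req]
After 6 (send(from=B, to=A, msg='err')): A:[sync,done,err] B:[req]
After 7 (process(A)): A:[done,err] B:[req]
After 8 (process(B)): A:[done,err] B:[]

Answer: (empty)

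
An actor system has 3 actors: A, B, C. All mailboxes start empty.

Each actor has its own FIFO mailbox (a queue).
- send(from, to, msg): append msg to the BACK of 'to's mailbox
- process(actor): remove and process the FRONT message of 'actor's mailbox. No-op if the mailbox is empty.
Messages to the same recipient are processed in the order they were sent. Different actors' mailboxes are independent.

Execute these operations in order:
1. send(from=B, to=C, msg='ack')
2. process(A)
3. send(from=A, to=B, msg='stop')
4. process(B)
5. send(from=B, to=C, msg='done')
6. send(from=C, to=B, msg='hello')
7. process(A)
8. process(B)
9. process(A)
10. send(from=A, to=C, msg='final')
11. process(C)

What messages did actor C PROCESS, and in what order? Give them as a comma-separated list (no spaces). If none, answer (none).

After 1 (send(from=B, to=C, msg='ack')): A:[] B:[] C:[ack]
After 2 (process(A)): A:[] B:[] C:[ack]
After 3 (send(from=A, to=B, msg='stop')): A:[] B:[stop] C:[ack]
After 4 (process(B)): A:[] B:[] C:[ack]
After 5 (send(from=B, to=C, msg='done')): A:[] B:[] C:[ack,done]
After 6 (send(from=C, to=B, msg='hello')): A:[] B:[hello] C:[ack,done]
After 7 (process(A)): A:[] B:[hello] C:[ack,done]
After 8 (process(B)): A:[] B:[] C:[ack,done]
After 9 (process(A)): A:[] B:[] C:[ack,done]
After 10 (send(from=A, to=C, msg='final')): A:[] B:[] C:[ack,done,final]
After 11 (process(C)): A:[] B:[] C:[done,final]

Answer: ack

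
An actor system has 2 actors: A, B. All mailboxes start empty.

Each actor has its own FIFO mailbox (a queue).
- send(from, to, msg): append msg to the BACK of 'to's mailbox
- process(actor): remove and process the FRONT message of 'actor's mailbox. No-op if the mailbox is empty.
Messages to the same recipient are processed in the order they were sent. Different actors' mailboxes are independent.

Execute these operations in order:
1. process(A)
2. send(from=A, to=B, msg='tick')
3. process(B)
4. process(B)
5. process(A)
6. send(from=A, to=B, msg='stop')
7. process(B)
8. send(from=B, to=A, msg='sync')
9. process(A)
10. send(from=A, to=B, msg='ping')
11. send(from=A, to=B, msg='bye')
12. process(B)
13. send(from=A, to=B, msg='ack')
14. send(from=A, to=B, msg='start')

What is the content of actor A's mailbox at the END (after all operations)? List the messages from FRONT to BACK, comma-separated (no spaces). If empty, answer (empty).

After 1 (process(A)): A:[] B:[]
After 2 (send(from=A, to=B, msg='tick')): A:[] B:[tick]
After 3 (process(B)): A:[] B:[]
After 4 (process(B)): A:[] B:[]
After 5 (process(A)): A:[] B:[]
After 6 (send(from=A, to=B, msg='stop')): A:[] B:[stop]
After 7 (process(B)): A:[] B:[]
After 8 (send(from=B, to=A, msg='sync')): A:[sync] B:[]
After 9 (process(A)): A:[] B:[]
After 10 (send(from=A, to=B, msg='ping')): A:[] B:[ping]
After 11 (send(from=A, to=B, msg='bye')): A:[] B:[ping,bye]
After 12 (process(B)): A:[] B:[bye]
After 13 (send(from=A, to=B, msg='ack')): A:[] B:[bye,ack]
After 14 (send(from=A, to=B, msg='start')): A:[] B:[bye,ack,start]

Answer: (empty)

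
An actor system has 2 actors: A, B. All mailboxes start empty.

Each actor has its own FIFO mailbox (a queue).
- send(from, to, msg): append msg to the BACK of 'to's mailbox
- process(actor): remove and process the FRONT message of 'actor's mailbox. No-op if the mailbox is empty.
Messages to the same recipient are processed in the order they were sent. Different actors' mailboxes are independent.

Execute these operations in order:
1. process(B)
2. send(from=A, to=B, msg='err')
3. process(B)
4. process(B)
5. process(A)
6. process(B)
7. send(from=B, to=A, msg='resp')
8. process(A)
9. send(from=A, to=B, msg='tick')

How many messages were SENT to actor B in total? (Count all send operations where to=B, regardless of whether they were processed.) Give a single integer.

After 1 (process(B)): A:[] B:[]
After 2 (send(from=A, to=B, msg='err')): A:[] B:[err]
After 3 (process(B)): A:[] B:[]
After 4 (process(B)): A:[] B:[]
After 5 (process(A)): A:[] B:[]
After 6 (process(B)): A:[] B:[]
After 7 (send(from=B, to=A, msg='resp')): A:[resp] B:[]
After 8 (process(A)): A:[] B:[]
After 9 (send(from=A, to=B, msg='tick')): A:[] B:[tick]

Answer: 2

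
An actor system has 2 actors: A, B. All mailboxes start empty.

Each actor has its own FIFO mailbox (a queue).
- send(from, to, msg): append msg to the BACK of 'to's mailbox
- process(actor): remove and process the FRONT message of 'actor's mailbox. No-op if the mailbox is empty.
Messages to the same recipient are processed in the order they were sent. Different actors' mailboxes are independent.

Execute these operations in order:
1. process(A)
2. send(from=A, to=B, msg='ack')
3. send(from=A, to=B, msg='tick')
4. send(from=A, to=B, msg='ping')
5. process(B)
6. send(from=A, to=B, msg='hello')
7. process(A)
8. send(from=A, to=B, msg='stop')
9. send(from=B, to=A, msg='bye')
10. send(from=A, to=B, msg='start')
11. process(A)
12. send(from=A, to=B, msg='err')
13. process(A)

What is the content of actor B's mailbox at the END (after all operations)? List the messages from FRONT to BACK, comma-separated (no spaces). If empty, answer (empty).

Answer: tick,ping,hello,stop,start,err

Derivation:
After 1 (process(A)): A:[] B:[]
After 2 (send(from=A, to=B, msg='ack')): A:[] B:[ack]
After 3 (send(from=A, to=B, msg='tick')): A:[] B:[ack,tick]
After 4 (send(from=A, to=B, msg='ping')): A:[] B:[ack,tick,ping]
After 5 (process(B)): A:[] B:[tick,ping]
After 6 (send(from=A, to=B, msg='hello')): A:[] B:[tick,ping,hello]
After 7 (process(A)): A:[] B:[tick,ping,hello]
After 8 (send(from=A, to=B, msg='stop')): A:[] B:[tick,ping,hello,stop]
After 9 (send(from=B, to=A, msg='bye')): A:[bye] B:[tick,ping,hello,stop]
After 10 (send(from=A, to=B, msg='start')): A:[bye] B:[tick,ping,hello,stop,start]
After 11 (process(A)): A:[] B:[tick,ping,hello,stop,start]
After 12 (send(from=A, to=B, msg='err')): A:[] B:[tick,ping,hello,stop,start,err]
After 13 (process(A)): A:[] B:[tick,ping,hello,stop,start,err]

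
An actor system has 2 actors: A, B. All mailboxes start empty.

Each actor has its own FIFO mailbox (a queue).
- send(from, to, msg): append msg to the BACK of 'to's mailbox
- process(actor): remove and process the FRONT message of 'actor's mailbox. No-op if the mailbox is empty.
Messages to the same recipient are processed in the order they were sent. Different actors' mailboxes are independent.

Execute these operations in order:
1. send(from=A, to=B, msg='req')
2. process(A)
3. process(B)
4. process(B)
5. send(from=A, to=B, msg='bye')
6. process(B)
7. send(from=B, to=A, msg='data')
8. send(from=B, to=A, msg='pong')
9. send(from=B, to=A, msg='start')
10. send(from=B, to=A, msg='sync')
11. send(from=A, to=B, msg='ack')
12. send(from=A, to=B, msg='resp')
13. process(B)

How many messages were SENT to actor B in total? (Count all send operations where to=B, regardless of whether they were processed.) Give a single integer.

Answer: 4

Derivation:
After 1 (send(from=A, to=B, msg='req')): A:[] B:[req]
After 2 (process(A)): A:[] B:[req]
After 3 (process(B)): A:[] B:[]
After 4 (process(B)): A:[] B:[]
After 5 (send(from=A, to=B, msg='bye')): A:[] B:[bye]
After 6 (process(B)): A:[] B:[]
After 7 (send(from=B, to=A, msg='data')): A:[data] B:[]
After 8 (send(from=B, to=A, msg='pong')): A:[data,pong] B:[]
After 9 (send(from=B, to=A, msg='start')): A:[data,pong,start] B:[]
After 10 (send(from=B, to=A, msg='sync')): A:[data,pong,start,sync] B:[]
After 11 (send(from=A, to=B, msg='ack')): A:[data,pong,start,sync] B:[ack]
After 12 (send(from=A, to=B, msg='resp')): A:[data,pong,start,sync] B:[ack,resp]
After 13 (process(B)): A:[data,pong,start,sync] B:[resp]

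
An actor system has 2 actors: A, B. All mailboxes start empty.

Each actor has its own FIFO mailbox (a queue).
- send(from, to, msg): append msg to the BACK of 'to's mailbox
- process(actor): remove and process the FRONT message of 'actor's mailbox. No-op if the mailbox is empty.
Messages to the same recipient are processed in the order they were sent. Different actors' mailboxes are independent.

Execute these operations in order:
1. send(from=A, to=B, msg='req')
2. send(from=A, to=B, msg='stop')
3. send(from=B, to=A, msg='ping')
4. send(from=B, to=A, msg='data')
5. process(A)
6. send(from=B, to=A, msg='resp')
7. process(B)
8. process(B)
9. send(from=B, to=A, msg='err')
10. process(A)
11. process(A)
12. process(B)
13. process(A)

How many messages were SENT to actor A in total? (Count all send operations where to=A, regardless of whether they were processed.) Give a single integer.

After 1 (send(from=A, to=B, msg='req')): A:[] B:[req]
After 2 (send(from=A, to=B, msg='stop')): A:[] B:[req,stop]
After 3 (send(from=B, to=A, msg='ping')): A:[ping] B:[req,stop]
After 4 (send(from=B, to=A, msg='data')): A:[ping,data] B:[req,stop]
After 5 (process(A)): A:[data] B:[req,stop]
After 6 (send(from=B, to=A, msg='resp')): A:[data,resp] B:[req,stop]
After 7 (process(B)): A:[data,resp] B:[stop]
After 8 (process(B)): A:[data,resp] B:[]
After 9 (send(from=B, to=A, msg='err')): A:[data,resp,err] B:[]
After 10 (process(A)): A:[resp,err] B:[]
After 11 (process(A)): A:[err] B:[]
After 12 (process(B)): A:[err] B:[]
After 13 (process(A)): A:[] B:[]

Answer: 4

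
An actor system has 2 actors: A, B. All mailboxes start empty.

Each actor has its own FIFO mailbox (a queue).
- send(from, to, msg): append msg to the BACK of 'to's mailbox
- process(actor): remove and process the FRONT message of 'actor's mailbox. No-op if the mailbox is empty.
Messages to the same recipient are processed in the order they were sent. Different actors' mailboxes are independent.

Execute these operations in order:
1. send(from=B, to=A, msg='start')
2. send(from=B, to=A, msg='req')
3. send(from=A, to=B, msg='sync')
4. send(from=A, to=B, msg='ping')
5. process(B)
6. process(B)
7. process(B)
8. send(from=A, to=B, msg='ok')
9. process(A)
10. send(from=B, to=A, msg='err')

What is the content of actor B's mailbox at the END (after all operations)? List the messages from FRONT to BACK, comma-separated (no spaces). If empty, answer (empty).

Answer: ok

Derivation:
After 1 (send(from=B, to=A, msg='start')): A:[start] B:[]
After 2 (send(from=B, to=A, msg='req')): A:[start,req] B:[]
After 3 (send(from=A, to=B, msg='sync')): A:[start,req] B:[sync]
After 4 (send(from=A, to=B, msg='ping')): A:[start,req] B:[sync,ping]
After 5 (process(B)): A:[start,req] B:[ping]
After 6 (process(B)): A:[start,req] B:[]
After 7 (process(B)): A:[start,req] B:[]
After 8 (send(from=A, to=B, msg='ok')): A:[start,req] B:[ok]
After 9 (process(A)): A:[req] B:[ok]
After 10 (send(from=B, to=A, msg='err')): A:[req,err] B:[ok]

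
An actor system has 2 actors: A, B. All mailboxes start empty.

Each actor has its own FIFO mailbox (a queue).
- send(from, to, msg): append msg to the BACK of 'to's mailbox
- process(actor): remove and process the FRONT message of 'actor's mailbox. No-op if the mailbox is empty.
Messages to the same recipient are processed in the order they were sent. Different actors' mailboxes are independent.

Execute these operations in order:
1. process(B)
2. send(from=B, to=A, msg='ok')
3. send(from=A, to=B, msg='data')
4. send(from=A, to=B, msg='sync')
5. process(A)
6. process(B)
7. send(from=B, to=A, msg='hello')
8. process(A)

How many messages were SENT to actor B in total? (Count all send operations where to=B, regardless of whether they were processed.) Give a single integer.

After 1 (process(B)): A:[] B:[]
After 2 (send(from=B, to=A, msg='ok')): A:[ok] B:[]
After 3 (send(from=A, to=B, msg='data')): A:[ok] B:[data]
After 4 (send(from=A, to=B, msg='sync')): A:[ok] B:[data,sync]
After 5 (process(A)): A:[] B:[data,sync]
After 6 (process(B)): A:[] B:[sync]
After 7 (send(from=B, to=A, msg='hello')): A:[hello] B:[sync]
After 8 (process(A)): A:[] B:[sync]

Answer: 2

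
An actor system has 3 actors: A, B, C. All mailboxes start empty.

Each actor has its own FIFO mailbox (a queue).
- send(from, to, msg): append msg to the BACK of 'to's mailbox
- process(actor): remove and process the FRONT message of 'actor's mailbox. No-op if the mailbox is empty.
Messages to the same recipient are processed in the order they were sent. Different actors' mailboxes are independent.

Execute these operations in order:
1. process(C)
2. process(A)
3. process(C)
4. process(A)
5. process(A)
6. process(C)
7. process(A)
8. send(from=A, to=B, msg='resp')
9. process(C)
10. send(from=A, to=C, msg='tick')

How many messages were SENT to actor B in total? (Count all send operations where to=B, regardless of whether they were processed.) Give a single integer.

Answer: 1

Derivation:
After 1 (process(C)): A:[] B:[] C:[]
After 2 (process(A)): A:[] B:[] C:[]
After 3 (process(C)): A:[] B:[] C:[]
After 4 (process(A)): A:[] B:[] C:[]
After 5 (process(A)): A:[] B:[] C:[]
After 6 (process(C)): A:[] B:[] C:[]
After 7 (process(A)): A:[] B:[] C:[]
After 8 (send(from=A, to=B, msg='resp')): A:[] B:[resp] C:[]
After 9 (process(C)): A:[] B:[resp] C:[]
After 10 (send(from=A, to=C, msg='tick')): A:[] B:[resp] C:[tick]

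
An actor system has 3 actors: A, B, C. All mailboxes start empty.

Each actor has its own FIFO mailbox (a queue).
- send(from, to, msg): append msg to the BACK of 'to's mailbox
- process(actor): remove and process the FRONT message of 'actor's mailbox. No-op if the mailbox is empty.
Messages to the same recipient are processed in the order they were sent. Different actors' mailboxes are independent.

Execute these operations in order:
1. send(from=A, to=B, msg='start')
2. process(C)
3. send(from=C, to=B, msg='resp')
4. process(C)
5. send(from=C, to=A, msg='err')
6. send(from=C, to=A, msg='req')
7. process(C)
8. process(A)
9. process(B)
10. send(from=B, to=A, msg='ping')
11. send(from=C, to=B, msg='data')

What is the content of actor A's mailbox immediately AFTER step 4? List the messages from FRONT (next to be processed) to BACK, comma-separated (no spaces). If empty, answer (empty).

After 1 (send(from=A, to=B, msg='start')): A:[] B:[start] C:[]
After 2 (process(C)): A:[] B:[start] C:[]
After 3 (send(from=C, to=B, msg='resp')): A:[] B:[start,resp] C:[]
After 4 (process(C)): A:[] B:[start,resp] C:[]

(empty)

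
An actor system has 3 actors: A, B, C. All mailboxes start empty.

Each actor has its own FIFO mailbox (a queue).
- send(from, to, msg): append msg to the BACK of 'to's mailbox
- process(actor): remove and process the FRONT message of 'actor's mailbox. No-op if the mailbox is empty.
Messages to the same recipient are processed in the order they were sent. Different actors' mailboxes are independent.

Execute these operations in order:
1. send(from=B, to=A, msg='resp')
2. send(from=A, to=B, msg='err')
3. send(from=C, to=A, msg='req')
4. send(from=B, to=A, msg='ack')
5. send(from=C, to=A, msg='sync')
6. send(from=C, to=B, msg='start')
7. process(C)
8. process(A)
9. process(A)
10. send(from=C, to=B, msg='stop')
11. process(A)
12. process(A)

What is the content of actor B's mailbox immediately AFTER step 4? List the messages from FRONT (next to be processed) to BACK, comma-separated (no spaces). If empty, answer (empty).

After 1 (send(from=B, to=A, msg='resp')): A:[resp] B:[] C:[]
After 2 (send(from=A, to=B, msg='err')): A:[resp] B:[err] C:[]
After 3 (send(from=C, to=A, msg='req')): A:[resp,req] B:[err] C:[]
After 4 (send(from=B, to=A, msg='ack')): A:[resp,req,ack] B:[err] C:[]

err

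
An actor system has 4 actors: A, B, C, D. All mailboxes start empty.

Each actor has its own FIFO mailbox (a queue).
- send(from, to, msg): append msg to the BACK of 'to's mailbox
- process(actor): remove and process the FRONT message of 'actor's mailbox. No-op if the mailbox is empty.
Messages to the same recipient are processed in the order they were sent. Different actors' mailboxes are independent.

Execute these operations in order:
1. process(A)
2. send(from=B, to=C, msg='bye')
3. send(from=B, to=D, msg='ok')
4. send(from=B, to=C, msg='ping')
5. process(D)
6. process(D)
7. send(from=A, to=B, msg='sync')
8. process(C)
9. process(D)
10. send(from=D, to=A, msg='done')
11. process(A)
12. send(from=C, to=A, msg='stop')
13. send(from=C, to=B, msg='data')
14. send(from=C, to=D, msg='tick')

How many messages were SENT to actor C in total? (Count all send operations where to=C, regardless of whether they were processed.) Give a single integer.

Answer: 2

Derivation:
After 1 (process(A)): A:[] B:[] C:[] D:[]
After 2 (send(from=B, to=C, msg='bye')): A:[] B:[] C:[bye] D:[]
After 3 (send(from=B, to=D, msg='ok')): A:[] B:[] C:[bye] D:[ok]
After 4 (send(from=B, to=C, msg='ping')): A:[] B:[] C:[bye,ping] D:[ok]
After 5 (process(D)): A:[] B:[] C:[bye,ping] D:[]
After 6 (process(D)): A:[] B:[] C:[bye,ping] D:[]
After 7 (send(from=A, to=B, msg='sync')): A:[] B:[sync] C:[bye,ping] D:[]
After 8 (process(C)): A:[] B:[sync] C:[ping] D:[]
After 9 (process(D)): A:[] B:[sync] C:[ping] D:[]
After 10 (send(from=D, to=A, msg='done')): A:[done] B:[sync] C:[ping] D:[]
After 11 (process(A)): A:[] B:[sync] C:[ping] D:[]
After 12 (send(from=C, to=A, msg='stop')): A:[stop] B:[sync] C:[ping] D:[]
After 13 (send(from=C, to=B, msg='data')): A:[stop] B:[sync,data] C:[ping] D:[]
After 14 (send(from=C, to=D, msg='tick')): A:[stop] B:[sync,data] C:[ping] D:[tick]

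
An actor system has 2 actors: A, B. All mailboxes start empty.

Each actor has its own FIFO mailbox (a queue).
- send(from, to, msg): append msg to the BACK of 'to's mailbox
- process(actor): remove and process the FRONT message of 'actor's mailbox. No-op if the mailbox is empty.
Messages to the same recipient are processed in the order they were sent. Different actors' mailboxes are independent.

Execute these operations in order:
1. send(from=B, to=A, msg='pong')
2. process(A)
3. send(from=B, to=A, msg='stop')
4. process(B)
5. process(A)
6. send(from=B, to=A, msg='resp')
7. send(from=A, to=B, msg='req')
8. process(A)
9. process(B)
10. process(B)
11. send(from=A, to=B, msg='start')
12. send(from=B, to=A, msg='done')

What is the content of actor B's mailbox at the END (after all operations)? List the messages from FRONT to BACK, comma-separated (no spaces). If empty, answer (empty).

Answer: start

Derivation:
After 1 (send(from=B, to=A, msg='pong')): A:[pong] B:[]
After 2 (process(A)): A:[] B:[]
After 3 (send(from=B, to=A, msg='stop')): A:[stop] B:[]
After 4 (process(B)): A:[stop] B:[]
After 5 (process(A)): A:[] B:[]
After 6 (send(from=B, to=A, msg='resp')): A:[resp] B:[]
After 7 (send(from=A, to=B, msg='req')): A:[resp] B:[req]
After 8 (process(A)): A:[] B:[req]
After 9 (process(B)): A:[] B:[]
After 10 (process(B)): A:[] B:[]
After 11 (send(from=A, to=B, msg='start')): A:[] B:[start]
After 12 (send(from=B, to=A, msg='done')): A:[done] B:[start]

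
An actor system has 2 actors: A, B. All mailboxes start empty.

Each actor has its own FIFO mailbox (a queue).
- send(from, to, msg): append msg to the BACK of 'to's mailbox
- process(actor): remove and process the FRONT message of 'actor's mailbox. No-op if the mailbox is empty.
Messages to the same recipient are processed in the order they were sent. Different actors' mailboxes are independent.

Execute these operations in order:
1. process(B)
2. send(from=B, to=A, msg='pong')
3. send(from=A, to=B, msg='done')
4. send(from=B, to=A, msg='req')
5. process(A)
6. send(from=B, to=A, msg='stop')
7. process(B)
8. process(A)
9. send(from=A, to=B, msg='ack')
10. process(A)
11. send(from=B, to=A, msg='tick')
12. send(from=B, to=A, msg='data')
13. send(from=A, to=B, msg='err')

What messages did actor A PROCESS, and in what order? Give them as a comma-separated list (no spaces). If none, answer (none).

After 1 (process(B)): A:[] B:[]
After 2 (send(from=B, to=A, msg='pong')): A:[pong] B:[]
After 3 (send(from=A, to=B, msg='done')): A:[pong] B:[done]
After 4 (send(from=B, to=A, msg='req')): A:[pong,req] B:[done]
After 5 (process(A)): A:[req] B:[done]
After 6 (send(from=B, to=A, msg='stop')): A:[req,stop] B:[done]
After 7 (process(B)): A:[req,stop] B:[]
After 8 (process(A)): A:[stop] B:[]
After 9 (send(from=A, to=B, msg='ack')): A:[stop] B:[ack]
After 10 (process(A)): A:[] B:[ack]
After 11 (send(from=B, to=A, msg='tick')): A:[tick] B:[ack]
After 12 (send(from=B, to=A, msg='data')): A:[tick,data] B:[ack]
After 13 (send(from=A, to=B, msg='err')): A:[tick,data] B:[ack,err]

Answer: pong,req,stop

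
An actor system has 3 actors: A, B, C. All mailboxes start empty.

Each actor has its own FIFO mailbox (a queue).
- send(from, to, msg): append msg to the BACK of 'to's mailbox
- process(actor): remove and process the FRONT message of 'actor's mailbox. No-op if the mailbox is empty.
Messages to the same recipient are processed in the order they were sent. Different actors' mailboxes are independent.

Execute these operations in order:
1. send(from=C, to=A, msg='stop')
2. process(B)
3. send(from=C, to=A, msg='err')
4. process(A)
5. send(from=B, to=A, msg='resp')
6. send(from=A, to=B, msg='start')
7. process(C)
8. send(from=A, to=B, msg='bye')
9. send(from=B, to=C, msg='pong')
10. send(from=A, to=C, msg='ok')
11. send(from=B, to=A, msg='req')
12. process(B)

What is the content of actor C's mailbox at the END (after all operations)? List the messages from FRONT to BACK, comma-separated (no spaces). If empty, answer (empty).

After 1 (send(from=C, to=A, msg='stop')): A:[stop] B:[] C:[]
After 2 (process(B)): A:[stop] B:[] C:[]
After 3 (send(from=C, to=A, msg='err')): A:[stop,err] B:[] C:[]
After 4 (process(A)): A:[err] B:[] C:[]
After 5 (send(from=B, to=A, msg='resp')): A:[err,resp] B:[] C:[]
After 6 (send(from=A, to=B, msg='start')): A:[err,resp] B:[start] C:[]
After 7 (process(C)): A:[err,resp] B:[start] C:[]
After 8 (send(from=A, to=B, msg='bye')): A:[err,resp] B:[start,bye] C:[]
After 9 (send(from=B, to=C, msg='pong')): A:[err,resp] B:[start,bye] C:[pong]
After 10 (send(from=A, to=C, msg='ok')): A:[err,resp] B:[start,bye] C:[pong,ok]
After 11 (send(from=B, to=A, msg='req')): A:[err,resp,req] B:[start,bye] C:[pong,ok]
After 12 (process(B)): A:[err,resp,req] B:[bye] C:[pong,ok]

Answer: pong,ok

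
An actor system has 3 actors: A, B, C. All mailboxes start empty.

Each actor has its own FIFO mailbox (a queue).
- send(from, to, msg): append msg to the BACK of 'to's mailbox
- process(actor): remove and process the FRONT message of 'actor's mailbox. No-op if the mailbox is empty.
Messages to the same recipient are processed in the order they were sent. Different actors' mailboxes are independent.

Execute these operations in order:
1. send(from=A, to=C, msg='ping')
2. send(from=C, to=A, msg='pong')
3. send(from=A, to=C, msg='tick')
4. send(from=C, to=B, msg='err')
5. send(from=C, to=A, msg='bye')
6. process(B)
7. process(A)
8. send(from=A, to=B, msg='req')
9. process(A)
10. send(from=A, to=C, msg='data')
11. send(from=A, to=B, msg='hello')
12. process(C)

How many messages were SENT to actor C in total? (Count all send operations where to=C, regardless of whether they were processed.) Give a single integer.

After 1 (send(from=A, to=C, msg='ping')): A:[] B:[] C:[ping]
After 2 (send(from=C, to=A, msg='pong')): A:[pong] B:[] C:[ping]
After 3 (send(from=A, to=C, msg='tick')): A:[pong] B:[] C:[ping,tick]
After 4 (send(from=C, to=B, msg='err')): A:[pong] B:[err] C:[ping,tick]
After 5 (send(from=C, to=A, msg='bye')): A:[pong,bye] B:[err] C:[ping,tick]
After 6 (process(B)): A:[pong,bye] B:[] C:[ping,tick]
After 7 (process(A)): A:[bye] B:[] C:[ping,tick]
After 8 (send(from=A, to=B, msg='req')): A:[bye] B:[req] C:[ping,tick]
After 9 (process(A)): A:[] B:[req] C:[ping,tick]
After 10 (send(from=A, to=C, msg='data')): A:[] B:[req] C:[ping,tick,data]
After 11 (send(from=A, to=B, msg='hello')): A:[] B:[req,hello] C:[ping,tick,data]
After 12 (process(C)): A:[] B:[req,hello] C:[tick,data]

Answer: 3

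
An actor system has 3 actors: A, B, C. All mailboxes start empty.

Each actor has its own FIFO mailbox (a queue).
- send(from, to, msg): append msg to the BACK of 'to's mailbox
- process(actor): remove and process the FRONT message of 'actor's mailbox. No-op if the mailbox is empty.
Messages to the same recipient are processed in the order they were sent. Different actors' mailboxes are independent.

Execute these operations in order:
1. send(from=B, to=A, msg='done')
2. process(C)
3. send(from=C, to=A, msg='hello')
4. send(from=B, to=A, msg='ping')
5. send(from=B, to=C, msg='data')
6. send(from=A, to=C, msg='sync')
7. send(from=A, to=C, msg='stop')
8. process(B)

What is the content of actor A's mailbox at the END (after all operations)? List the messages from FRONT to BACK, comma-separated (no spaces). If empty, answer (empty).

Answer: done,hello,ping

Derivation:
After 1 (send(from=B, to=A, msg='done')): A:[done] B:[] C:[]
After 2 (process(C)): A:[done] B:[] C:[]
After 3 (send(from=C, to=A, msg='hello')): A:[done,hello] B:[] C:[]
After 4 (send(from=B, to=A, msg='ping')): A:[done,hello,ping] B:[] C:[]
After 5 (send(from=B, to=C, msg='data')): A:[done,hello,ping] B:[] C:[data]
After 6 (send(from=A, to=C, msg='sync')): A:[done,hello,ping] B:[] C:[data,sync]
After 7 (send(from=A, to=C, msg='stop')): A:[done,hello,ping] B:[] C:[data,sync,stop]
After 8 (process(B)): A:[done,hello,ping] B:[] C:[data,sync,stop]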